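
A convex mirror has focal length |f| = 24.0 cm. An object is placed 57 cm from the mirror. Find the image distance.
f = −24.0 cm (convex); 1/di = 1/f − 1/do → di = -16.89 cm (virtual image, behind mirror)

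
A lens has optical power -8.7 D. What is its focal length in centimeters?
f = 1/P = -11.49 cm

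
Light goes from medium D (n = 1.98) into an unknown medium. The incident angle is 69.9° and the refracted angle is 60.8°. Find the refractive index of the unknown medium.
n₂ = n₁·sin θ₁ / sin θ₂ = 2.13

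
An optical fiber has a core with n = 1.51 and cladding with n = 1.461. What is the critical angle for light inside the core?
θc = arcsin(n_cladding/n_core) = 75.36°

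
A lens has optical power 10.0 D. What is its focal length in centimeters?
f = 1/P = 10 cm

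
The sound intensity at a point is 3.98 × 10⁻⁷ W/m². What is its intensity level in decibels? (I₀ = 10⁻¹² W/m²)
β = 10·log₁₀(I/I₀) = 56 dB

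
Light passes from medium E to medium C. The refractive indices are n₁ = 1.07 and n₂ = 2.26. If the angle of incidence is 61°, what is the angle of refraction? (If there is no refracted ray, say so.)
sin θ₂ = (n₁/n₂)·sin θ₁ = 0.4141 → θ₂ = 24.46°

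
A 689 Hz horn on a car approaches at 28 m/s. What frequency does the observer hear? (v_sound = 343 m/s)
f_obs = f·v/(v − v_s) = 750.2 Hz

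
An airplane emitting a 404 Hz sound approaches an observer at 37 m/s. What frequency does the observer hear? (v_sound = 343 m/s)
f_obs = f·v/(v − v_s) = 452.8 Hz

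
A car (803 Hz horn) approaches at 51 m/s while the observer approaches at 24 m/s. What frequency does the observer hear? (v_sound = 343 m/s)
f_obs = f·(v + v_o)/(v − v_s) = 1009 Hz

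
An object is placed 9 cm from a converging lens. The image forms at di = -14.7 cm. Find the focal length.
1/f = 1/do + 1/di → f = 23.21 cm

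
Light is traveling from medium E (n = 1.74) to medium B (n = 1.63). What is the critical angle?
θc = arcsin(n₂/n₁) = 69.52°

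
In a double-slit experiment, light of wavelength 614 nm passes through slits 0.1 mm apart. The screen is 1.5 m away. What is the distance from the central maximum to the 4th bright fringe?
y = mλL/d = 36.84 mm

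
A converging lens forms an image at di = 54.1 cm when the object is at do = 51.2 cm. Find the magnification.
M = −di/do = -1.057 (inverted image)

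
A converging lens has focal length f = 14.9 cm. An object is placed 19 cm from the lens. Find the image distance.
1/di = 1/f − 1/do → di = 69.05 cm (real image)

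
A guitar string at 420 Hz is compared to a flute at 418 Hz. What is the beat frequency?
2 Hz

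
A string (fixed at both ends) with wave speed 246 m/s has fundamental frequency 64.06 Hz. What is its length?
L = v/(2f₁) = 1.92 m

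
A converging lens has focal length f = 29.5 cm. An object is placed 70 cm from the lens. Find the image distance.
1/di = 1/f − 1/do → di = 50.99 cm (real image)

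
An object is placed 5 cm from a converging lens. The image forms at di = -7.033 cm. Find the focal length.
1/f = 1/do + 1/di → f = 17.3 cm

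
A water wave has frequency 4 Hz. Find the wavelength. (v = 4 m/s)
λ = v/f = 1 m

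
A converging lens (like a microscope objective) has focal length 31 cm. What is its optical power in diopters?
P = 1/f = 3.226 D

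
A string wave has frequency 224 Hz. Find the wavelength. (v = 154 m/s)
λ = v/f = 0.6875 m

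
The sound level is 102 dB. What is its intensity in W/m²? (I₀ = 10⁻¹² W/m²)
I = I₀·10^(β/10) = 1.58 × 10⁻² W/m²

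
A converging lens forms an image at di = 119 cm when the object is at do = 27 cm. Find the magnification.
M = −di/do = -4.407 (inverted image)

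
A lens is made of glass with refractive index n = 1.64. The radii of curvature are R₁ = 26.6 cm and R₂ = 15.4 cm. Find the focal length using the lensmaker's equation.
1/f = (n − 1)(1/R₁ − 1/R₂) → f = -57.15 cm (diverging lens)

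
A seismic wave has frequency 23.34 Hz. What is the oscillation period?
T = 1/f = 0.04284 s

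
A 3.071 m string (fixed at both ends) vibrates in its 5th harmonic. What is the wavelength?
λₙ = 2L/n = 1.228 m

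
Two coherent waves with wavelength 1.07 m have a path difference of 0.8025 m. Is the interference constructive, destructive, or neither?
neither (partial) — path difference = 0.75λ, neither a whole number of wavelengths nor an odd multiple of λ/2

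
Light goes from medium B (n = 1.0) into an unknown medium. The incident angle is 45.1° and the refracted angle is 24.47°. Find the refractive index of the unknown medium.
n₂ = n₁·sin θ₁ / sin θ₂ = 1.71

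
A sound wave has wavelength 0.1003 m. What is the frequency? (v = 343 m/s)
f = v/λ = 3420 Hz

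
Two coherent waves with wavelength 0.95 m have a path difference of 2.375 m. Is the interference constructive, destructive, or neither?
destructive — path difference = 2.5λ, an odd multiple of λ/2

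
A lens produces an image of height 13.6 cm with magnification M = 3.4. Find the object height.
ho = |hi|/|M| = 4 cm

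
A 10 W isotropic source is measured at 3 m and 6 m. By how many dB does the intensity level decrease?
Δβ = 20·log₁₀(r₂/r₁) = 6.021 dB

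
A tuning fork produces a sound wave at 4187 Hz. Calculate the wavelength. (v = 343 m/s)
λ = v/f = 0.08192 m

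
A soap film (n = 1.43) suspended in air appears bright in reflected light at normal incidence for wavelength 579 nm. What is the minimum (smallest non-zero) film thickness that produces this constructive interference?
2nt = (m − ½)λ with m = 1 → t = (m − ½)λ/(2n) = 101.2 nm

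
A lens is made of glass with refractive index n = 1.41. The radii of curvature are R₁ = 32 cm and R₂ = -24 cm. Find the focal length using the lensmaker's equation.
1/f = (n − 1)(1/R₁ − 1/R₂) → f = 33.45 cm (converging lens)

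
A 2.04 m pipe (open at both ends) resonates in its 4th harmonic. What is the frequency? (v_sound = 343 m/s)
fₙ = nv/(2L) = 336.3 Hz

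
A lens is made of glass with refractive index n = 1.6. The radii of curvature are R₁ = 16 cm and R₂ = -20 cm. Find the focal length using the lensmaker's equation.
1/f = (n − 1)(1/R₁ − 1/R₂) → f = 14.81 cm (converging lens)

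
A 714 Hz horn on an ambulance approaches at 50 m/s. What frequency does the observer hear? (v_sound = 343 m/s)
f_obs = f·v/(v − v_s) = 835.8 Hz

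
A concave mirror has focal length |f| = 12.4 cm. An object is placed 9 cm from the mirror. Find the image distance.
f = +12.4 cm (concave); 1/di = 1/f − 1/do → di = -32.82 cm (virtual image, behind mirror)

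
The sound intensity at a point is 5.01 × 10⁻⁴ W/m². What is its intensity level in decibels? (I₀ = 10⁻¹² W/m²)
β = 10·log₁₀(I/I₀) = 87 dB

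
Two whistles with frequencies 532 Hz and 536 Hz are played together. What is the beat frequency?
4 Hz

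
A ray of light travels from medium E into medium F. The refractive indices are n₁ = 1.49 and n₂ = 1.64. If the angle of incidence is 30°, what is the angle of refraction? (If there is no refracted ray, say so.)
sin θ₂ = (n₁/n₂)·sin θ₁ = 0.4543 → θ₂ = 27.02°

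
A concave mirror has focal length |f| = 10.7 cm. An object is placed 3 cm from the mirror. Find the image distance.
f = +10.7 cm (concave); 1/di = 1/f − 1/do → di = -4.169 cm (virtual image, behind mirror)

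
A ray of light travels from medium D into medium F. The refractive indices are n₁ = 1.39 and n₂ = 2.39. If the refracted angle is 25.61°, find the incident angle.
sin θ₁ = (n₂/n₁)·sin θ₂ → θ₁ = 48.01°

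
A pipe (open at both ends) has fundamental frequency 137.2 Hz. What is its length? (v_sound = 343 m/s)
L = v/(2f₁) = 1.25 m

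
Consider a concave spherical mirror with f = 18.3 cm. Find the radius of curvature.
R = 2|f| = 36.6 cm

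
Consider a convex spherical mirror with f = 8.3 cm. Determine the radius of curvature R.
R = 2|f| = 16.6 cm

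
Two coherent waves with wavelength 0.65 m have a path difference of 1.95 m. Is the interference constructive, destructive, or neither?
constructive — path difference = 3λ, a whole number of wavelengths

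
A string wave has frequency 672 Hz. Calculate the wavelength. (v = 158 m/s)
λ = v/f = 0.2351 m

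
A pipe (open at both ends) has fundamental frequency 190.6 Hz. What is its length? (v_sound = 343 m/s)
L = v/(2f₁) = 0.8998 m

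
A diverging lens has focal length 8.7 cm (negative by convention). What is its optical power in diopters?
P = 1/f = -11.49 D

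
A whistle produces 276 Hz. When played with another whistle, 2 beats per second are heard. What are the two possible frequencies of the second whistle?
f₂ = 276 ± 2 Hz → 278 Hz or 274 Hz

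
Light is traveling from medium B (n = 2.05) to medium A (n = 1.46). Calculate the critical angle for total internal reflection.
θc = arcsin(n₂/n₁) = 45.41°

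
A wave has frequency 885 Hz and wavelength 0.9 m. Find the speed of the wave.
v = fλ = 796.5 m/s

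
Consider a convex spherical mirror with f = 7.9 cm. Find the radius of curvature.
R = 2|f| = 15.8 cm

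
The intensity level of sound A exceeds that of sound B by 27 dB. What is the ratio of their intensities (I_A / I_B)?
I_A/I_B = 10^(Δβ/10) = 501.2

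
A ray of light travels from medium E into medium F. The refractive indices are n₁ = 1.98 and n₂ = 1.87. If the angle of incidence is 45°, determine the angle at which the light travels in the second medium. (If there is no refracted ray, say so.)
sin θ₂ = (n₁/n₂)·sin θ₁ = 0.7487 → θ₂ = 48.48°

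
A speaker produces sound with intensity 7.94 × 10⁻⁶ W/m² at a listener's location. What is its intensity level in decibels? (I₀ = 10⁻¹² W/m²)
β = 10·log₁₀(I/I₀) = 69 dB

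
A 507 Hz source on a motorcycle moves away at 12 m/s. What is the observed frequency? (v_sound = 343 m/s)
f_obs = f·v/(v + v_s) = 489.9 Hz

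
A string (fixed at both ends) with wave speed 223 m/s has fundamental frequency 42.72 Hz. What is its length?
L = v/(2f₁) = 2.61 m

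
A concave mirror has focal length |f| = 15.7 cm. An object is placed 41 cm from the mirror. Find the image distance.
f = +15.7 cm (concave); 1/di = 1/f − 1/do → di = 25.44 cm (real image, in front of mirror)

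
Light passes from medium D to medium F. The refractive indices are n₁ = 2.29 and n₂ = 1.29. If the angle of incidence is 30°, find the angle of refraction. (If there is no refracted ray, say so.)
sin θ₂ = (n₁/n₂)·sin θ₁ = 0.8876 → θ₂ = 62.57°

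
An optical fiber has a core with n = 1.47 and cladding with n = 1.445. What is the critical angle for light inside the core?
θc = arcsin(n_cladding/n_core) = 79.42°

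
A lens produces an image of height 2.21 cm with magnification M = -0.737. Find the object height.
ho = |hi|/|M| = 2.999 cm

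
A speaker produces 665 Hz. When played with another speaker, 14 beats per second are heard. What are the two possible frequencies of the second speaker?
f₂ = 665 ± 14 Hz → 679 Hz or 651 Hz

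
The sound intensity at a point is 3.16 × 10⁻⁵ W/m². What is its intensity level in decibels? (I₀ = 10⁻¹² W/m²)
β = 10·log₁₀(I/I₀) = 75 dB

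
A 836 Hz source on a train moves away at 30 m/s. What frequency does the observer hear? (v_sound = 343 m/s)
f_obs = f·v/(v + v_s) = 768.8 Hz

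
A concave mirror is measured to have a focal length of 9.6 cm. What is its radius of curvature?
R = 2|f| = 19.2 cm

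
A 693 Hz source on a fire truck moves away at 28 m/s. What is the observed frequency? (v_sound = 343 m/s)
f_obs = f·v/(v + v_s) = 640.7 Hz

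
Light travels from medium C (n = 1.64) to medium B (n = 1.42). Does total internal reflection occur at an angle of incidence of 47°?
θc = arcsin(n₂/n₁) = 59.98°; 47° < θc, so no — the ray refracts.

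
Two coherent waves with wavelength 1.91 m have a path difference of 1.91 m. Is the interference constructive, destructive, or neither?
constructive — path difference = 1λ, a whole number of wavelengths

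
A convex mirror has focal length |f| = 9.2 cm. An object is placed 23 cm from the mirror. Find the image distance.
f = −9.2 cm (convex); 1/di = 1/f − 1/do → di = -6.571 cm (virtual image, behind mirror)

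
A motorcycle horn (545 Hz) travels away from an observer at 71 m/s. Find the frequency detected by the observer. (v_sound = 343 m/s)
f_obs = f·v/(v + v_s) = 451.5 Hz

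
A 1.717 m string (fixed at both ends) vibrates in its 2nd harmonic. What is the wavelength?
λₙ = 2L/n = 1.717 m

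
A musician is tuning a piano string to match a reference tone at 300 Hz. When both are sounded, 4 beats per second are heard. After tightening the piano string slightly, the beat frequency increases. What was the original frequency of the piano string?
304 Hz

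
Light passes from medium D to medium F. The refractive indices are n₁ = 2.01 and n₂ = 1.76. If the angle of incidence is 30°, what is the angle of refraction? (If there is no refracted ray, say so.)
sin θ₂ = (n₁/n₂)·sin θ₁ = 0.571 → θ₂ = 34.82°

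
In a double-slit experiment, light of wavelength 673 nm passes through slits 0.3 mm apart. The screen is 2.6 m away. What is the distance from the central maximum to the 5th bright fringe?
y = mλL/d = 29.16 mm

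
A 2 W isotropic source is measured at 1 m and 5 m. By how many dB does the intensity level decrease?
Δβ = 20·log₁₀(r₂/r₁) = 13.98 dB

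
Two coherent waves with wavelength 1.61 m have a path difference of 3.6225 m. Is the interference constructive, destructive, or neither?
neither (partial) — path difference = 2.25λ, neither a whole number of wavelengths nor an odd multiple of λ/2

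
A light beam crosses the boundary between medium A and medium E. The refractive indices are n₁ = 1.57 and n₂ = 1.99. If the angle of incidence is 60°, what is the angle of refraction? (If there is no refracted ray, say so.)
sin θ₂ = (n₁/n₂)·sin θ₁ = 0.6832 → θ₂ = 43.1°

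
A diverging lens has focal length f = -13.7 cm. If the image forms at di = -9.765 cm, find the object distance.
1/do = 1/f − 1/di → do = 34 cm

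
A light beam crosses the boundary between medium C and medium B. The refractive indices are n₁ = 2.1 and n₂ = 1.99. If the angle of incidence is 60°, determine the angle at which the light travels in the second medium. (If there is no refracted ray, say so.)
sin θ₂ = (n₁/n₂)·sin θ₁ = 0.9139 → θ₂ = 66.05°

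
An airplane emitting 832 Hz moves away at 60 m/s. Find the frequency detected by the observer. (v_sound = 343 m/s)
f_obs = f·v/(v + v_s) = 708.1 Hz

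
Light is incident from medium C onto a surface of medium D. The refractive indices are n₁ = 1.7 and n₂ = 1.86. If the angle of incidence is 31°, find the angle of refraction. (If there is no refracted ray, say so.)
sin θ₂ = (n₁/n₂)·sin θ₁ = 0.4707 → θ₂ = 28.08°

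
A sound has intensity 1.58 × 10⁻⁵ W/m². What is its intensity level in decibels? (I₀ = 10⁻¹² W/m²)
β = 10·log₁₀(I/I₀) = 71.99 dB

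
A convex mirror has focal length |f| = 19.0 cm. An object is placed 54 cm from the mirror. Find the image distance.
f = −19.0 cm (convex); 1/di = 1/f − 1/do → di = -14.05 cm (virtual image, behind mirror)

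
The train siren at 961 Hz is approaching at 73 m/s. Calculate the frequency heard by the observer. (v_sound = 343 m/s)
f_obs = f·v/(v − v_s) = 1221 Hz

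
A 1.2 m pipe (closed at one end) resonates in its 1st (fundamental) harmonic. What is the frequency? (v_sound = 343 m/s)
fₙ = nv/(4L) = 71.46 Hz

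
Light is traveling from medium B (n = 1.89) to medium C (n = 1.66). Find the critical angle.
θc = arcsin(n₂/n₁) = 61.44°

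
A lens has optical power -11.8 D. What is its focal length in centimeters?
f = 1/P = -8.475 cm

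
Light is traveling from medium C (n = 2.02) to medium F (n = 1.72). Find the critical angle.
θc = arcsin(n₂/n₁) = 58.37°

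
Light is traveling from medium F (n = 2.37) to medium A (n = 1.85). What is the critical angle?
θc = arcsin(n₂/n₁) = 51.31°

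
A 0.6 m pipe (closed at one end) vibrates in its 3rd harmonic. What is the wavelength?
λₙ = 4L/n = 0.8 m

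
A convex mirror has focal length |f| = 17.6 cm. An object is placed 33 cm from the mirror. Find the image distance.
f = −17.6 cm (convex); 1/di = 1/f − 1/do → di = -11.48 cm (virtual image, behind mirror)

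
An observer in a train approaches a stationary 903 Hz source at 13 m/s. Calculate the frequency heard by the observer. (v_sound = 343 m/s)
f_obs = f·(v + v_o)/v = 937.2 Hz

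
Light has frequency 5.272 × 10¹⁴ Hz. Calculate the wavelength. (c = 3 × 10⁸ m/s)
λ = c/f = 569 nm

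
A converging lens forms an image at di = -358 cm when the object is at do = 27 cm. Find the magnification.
M = −di/do = 13.26 (upright image)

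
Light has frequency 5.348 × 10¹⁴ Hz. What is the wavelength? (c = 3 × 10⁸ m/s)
λ = c/f = 561 nm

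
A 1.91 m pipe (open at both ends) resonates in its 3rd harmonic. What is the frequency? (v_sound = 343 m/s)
fₙ = nv/(2L) = 269.4 Hz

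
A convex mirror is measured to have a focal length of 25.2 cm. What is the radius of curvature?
R = 2|f| = 50.4 cm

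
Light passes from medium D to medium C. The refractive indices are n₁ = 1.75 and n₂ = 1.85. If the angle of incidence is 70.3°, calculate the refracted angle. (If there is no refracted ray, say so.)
sin θ₂ = (n₁/n₂)·sin θ₁ = 0.8906 → θ₂ = 62.95°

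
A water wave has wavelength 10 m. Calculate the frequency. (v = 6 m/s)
f = v/λ = 0.6 Hz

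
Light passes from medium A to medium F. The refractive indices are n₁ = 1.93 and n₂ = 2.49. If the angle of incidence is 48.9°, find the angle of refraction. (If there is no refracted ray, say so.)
sin θ₂ = (n₁/n₂)·sin θ₁ = 0.5841 → θ₂ = 35.74°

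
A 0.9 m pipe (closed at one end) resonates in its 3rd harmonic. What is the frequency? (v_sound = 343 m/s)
fₙ = nv/(4L) = 285.8 Hz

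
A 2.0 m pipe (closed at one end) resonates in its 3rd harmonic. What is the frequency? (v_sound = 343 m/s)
fₙ = nv/(4L) = 128.6 Hz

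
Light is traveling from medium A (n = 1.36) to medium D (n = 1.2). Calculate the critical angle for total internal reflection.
θc = arcsin(n₂/n₁) = 61.93°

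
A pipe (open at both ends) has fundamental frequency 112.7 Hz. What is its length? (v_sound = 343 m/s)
L = v/(2f₁) = 1.522 m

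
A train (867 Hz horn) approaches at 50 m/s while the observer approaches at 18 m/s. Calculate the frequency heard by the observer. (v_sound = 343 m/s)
f_obs = f·(v + v_o)/(v − v_s) = 1068 Hz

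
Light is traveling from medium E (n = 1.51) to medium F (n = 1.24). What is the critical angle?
θc = arcsin(n₂/n₁) = 55.2°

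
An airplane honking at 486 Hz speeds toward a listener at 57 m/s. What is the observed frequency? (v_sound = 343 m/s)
f_obs = f·v/(v − v_s) = 582.9 Hz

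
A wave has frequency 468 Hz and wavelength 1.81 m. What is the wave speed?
v = fλ = 847.1 m/s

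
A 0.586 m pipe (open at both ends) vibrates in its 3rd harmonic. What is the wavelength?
λₙ = 2L/n = 0.3907 m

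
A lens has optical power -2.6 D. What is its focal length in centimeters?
f = 1/P = -38.46 cm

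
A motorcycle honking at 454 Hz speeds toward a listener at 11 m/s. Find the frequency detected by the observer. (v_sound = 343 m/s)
f_obs = f·v/(v − v_s) = 469 Hz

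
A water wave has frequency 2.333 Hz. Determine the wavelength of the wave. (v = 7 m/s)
λ = v/f = 3 m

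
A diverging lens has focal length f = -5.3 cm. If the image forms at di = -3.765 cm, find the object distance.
1/do = 1/f − 1/di → do = 13 cm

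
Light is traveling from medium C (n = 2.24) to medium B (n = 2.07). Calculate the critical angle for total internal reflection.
θc = arcsin(n₂/n₁) = 67.53°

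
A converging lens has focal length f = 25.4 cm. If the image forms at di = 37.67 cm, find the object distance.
1/do = 1/f − 1/di → do = 77.98 cm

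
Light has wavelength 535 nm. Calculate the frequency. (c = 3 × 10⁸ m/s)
f = c/λ = 5.607 × 10¹⁴ Hz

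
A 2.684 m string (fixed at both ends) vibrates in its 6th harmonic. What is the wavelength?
λₙ = 2L/n = 0.8947 m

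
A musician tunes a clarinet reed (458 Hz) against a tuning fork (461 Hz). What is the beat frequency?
3 Hz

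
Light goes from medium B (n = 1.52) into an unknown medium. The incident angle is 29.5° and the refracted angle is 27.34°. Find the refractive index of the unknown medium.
n₂ = n₁·sin θ₁ / sin θ₂ = 1.63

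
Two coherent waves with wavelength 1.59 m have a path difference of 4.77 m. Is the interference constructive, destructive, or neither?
constructive — path difference = 3λ, a whole number of wavelengths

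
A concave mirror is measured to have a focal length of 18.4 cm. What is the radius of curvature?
R = 2|f| = 36.8 cm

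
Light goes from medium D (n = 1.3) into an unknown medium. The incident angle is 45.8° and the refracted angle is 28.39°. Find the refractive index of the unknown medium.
n₂ = n₁·sin θ₁ / sin θ₂ = 1.96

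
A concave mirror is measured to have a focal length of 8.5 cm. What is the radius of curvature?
R = 2|f| = 17 cm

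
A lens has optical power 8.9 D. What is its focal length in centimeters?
f = 1/P = 11.24 cm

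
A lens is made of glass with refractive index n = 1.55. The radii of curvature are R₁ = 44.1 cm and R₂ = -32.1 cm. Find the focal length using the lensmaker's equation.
1/f = (n − 1)(1/R₁ − 1/R₂) → f = 33.78 cm (converging lens)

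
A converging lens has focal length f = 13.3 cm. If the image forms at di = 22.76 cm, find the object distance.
1/do = 1/f − 1/di → do = 32 cm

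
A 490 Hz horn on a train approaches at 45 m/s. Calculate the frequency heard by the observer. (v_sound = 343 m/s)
f_obs = f·v/(v − v_s) = 564 Hz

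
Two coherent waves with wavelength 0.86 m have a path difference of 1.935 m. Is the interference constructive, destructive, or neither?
neither (partial) — path difference = 2.25λ, neither a whole number of wavelengths nor an odd multiple of λ/2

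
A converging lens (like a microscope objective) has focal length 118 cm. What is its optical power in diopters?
P = 1/f = 0.8475 D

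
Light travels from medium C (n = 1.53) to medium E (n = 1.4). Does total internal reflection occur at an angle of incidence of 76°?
θc = arcsin(n₂/n₁) = 66.21°; 76° > θc, so yes — total internal reflection.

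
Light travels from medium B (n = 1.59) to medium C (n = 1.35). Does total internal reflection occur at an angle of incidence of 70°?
θc = arcsin(n₂/n₁) = 58.11°; 70° > θc, so yes — total internal reflection.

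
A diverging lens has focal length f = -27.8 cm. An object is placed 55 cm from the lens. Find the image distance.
1/di = 1/f − 1/do → di = -18.47 cm (virtual image)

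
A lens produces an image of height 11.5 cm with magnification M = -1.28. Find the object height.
ho = |hi|/|M| = 8.984 cm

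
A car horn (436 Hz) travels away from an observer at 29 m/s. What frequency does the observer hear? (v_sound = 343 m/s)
f_obs = f·v/(v + v_s) = 402 Hz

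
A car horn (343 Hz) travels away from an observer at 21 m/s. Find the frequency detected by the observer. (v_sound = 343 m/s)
f_obs = f·v/(v + v_s) = 323.2 Hz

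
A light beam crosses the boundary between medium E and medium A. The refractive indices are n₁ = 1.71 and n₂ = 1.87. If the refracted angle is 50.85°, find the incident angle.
sin θ₁ = (n₂/n₁)·sin θ₂ → θ₁ = 58°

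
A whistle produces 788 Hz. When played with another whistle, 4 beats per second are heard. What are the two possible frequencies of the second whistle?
f₂ = 788 ± 4 Hz → 792 Hz or 784 Hz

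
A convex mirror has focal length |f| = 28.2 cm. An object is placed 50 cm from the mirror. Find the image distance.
f = −28.2 cm (convex); 1/di = 1/f − 1/do → di = -18.03 cm (virtual image, behind mirror)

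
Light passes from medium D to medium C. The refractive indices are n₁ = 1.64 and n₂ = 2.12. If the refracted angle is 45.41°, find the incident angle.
sin θ₁ = (n₂/n₁)·sin θ₂ → θ₁ = 67.01°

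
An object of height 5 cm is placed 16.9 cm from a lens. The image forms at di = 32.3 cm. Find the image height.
hi = (-di/do) × ho = -9.556 cm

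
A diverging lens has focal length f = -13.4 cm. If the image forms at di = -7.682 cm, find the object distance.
1/do = 1/f − 1/di → do = 18 cm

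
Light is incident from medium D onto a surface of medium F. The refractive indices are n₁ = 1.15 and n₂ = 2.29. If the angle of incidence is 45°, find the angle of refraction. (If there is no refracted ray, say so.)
sin θ₂ = (n₁/n₂)·sin θ₁ = 0.3551 → θ₂ = 20.8°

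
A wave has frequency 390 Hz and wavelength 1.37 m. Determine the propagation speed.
v = fλ = 534.3 m/s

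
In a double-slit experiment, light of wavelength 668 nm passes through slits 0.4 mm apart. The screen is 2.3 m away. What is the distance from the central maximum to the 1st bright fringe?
y = mλL/d = 3.841 mm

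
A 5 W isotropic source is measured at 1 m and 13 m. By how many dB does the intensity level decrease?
Δβ = 20·log₁₀(r₂/r₁) = 22.28 dB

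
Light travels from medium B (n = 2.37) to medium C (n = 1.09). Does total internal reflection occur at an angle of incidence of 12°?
θc = arcsin(n₂/n₁) = 27.38°; 12° < θc, so no — the ray refracts.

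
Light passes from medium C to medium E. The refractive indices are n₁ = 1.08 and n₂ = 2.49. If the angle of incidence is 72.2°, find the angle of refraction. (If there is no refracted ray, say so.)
sin θ₂ = (n₁/n₂)·sin θ₁ = 0.413 → θ₂ = 24.39°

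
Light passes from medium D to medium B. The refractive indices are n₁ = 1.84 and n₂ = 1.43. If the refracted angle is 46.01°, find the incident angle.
sin θ₁ = (n₂/n₁)·sin θ₂ → θ₁ = 34°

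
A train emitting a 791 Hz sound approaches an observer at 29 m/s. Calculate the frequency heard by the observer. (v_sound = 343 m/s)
f_obs = f·v/(v − v_s) = 864.1 Hz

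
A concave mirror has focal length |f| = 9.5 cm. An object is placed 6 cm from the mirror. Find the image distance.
f = +9.5 cm (concave); 1/di = 1/f − 1/do → di = -16.29 cm (virtual image, behind mirror)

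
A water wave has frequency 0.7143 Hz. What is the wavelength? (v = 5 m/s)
λ = v/f = 7 m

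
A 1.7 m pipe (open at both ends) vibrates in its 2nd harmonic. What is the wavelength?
λₙ = 2L/n = 1.7 m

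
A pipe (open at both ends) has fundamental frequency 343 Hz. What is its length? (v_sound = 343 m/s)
L = v/(2f₁) = 0.5 m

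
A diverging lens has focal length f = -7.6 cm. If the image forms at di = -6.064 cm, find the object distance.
1/do = 1/f − 1/di → do = 30 cm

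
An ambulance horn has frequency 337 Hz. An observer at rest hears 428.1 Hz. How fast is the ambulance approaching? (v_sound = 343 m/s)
v_s = v·(1 − f/f_obs) = 72.99 m/s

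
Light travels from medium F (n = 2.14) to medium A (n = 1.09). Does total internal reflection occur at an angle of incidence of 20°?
θc = arcsin(n₂/n₁) = 30.62°; 20° < θc, so no — the ray refracts.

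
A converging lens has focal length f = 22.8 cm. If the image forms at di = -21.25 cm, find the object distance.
1/do = 1/f − 1/di → do = 11 cm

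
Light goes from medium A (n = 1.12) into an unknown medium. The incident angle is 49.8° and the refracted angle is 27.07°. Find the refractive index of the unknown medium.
n₂ = n₁·sin θ₁ / sin θ₂ = 1.88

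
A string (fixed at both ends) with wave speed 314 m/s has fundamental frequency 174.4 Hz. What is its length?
L = v/(2f₁) = 0.9002 m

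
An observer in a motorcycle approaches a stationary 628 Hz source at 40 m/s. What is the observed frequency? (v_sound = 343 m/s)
f_obs = f·(v + v_o)/v = 701.2 Hz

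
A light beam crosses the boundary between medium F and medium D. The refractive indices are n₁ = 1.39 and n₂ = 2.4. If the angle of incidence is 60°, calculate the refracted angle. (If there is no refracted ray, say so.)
sin θ₂ = (n₁/n₂)·sin θ₁ = 0.5016 → θ₂ = 30.1°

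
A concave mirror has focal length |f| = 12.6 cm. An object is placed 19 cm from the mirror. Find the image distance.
f = +12.6 cm (concave); 1/di = 1/f − 1/do → di = 37.41 cm (real image, in front of mirror)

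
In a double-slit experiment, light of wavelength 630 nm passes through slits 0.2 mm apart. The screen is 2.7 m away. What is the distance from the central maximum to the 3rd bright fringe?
y = mλL/d = 25.52 mm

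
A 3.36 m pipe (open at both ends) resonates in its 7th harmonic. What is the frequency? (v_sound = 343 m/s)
fₙ = nv/(2L) = 357.3 Hz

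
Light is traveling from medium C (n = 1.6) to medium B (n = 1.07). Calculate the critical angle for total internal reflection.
θc = arcsin(n₂/n₁) = 41.97°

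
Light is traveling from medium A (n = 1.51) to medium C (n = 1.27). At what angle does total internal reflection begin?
θc = arcsin(n₂/n₁) = 57.25°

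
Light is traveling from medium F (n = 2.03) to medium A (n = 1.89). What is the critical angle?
θc = arcsin(n₂/n₁) = 68.6°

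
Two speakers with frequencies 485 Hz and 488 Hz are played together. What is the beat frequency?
3 Hz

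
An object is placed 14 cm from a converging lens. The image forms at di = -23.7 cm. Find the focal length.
1/f = 1/do + 1/di → f = 34.21 cm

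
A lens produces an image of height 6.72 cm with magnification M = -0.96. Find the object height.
ho = |hi|/|M| = 7 cm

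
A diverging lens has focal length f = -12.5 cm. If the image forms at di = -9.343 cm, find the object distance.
1/do = 1/f − 1/di → do = 36.99 cm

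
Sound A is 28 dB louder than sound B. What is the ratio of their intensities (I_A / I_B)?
I_A/I_B = 10^(Δβ/10) = 631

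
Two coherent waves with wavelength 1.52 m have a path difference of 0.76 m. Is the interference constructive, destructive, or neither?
destructive — path difference = 0.5λ, an odd multiple of λ/2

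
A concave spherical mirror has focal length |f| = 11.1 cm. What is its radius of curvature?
R = 2|f| = 22.2 cm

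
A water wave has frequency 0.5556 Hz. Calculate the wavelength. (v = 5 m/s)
λ = v/f = 8.999 m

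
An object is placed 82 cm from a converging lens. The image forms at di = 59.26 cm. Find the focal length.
1/f = 1/do + 1/di → f = 34.4 cm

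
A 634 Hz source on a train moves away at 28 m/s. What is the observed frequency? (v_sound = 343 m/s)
f_obs = f·v/(v + v_s) = 586.2 Hz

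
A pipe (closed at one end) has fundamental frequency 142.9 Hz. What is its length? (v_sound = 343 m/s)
L = v/(4f₁) = 0.6001 m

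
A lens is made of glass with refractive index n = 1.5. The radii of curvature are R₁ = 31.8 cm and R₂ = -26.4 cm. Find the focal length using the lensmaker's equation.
1/f = (n − 1)(1/R₁ − 1/R₂) → f = 28.85 cm (converging lens)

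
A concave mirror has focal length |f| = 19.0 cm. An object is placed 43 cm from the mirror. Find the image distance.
f = +19.0 cm (concave); 1/di = 1/f − 1/do → di = 34.04 cm (real image, in front of mirror)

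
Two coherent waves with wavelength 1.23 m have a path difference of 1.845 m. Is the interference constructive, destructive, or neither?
destructive — path difference = 1.5λ, an odd multiple of λ/2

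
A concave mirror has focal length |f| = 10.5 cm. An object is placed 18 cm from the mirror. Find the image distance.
f = +10.5 cm (concave); 1/di = 1/f − 1/do → di = 25.2 cm (real image, in front of mirror)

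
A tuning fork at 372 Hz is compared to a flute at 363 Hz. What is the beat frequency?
9 Hz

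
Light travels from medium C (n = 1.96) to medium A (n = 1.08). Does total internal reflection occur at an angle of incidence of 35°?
θc = arcsin(n₂/n₁) = 33.44°; 35° > θc, so yes — total internal reflection.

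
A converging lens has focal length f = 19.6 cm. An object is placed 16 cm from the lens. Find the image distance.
1/di = 1/f − 1/do → di = -87.11 cm (virtual image)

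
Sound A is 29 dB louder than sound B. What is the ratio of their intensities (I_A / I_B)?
I_A/I_B = 10^(Δβ/10) = 794.3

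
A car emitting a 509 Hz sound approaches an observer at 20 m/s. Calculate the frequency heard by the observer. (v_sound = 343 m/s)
f_obs = f·v/(v − v_s) = 540.5 Hz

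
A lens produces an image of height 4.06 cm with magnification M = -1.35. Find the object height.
ho = |hi|/|M| = 3.007 cm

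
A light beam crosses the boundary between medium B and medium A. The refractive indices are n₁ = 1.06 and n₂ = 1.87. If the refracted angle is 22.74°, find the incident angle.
sin θ₁ = (n₂/n₁)·sin θ₂ → θ₁ = 42.99°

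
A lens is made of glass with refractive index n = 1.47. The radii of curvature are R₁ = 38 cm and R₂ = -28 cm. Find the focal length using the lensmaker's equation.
1/f = (n − 1)(1/R₁ − 1/R₂) → f = 34.3 cm (converging lens)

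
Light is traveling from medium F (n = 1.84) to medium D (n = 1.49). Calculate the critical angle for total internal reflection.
θc = arcsin(n₂/n₁) = 54.07°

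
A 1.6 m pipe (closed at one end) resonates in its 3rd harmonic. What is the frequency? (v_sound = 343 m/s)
fₙ = nv/(4L) = 160.8 Hz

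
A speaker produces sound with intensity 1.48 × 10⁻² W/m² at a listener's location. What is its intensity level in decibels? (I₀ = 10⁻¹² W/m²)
β = 10·log₁₀(I/I₀) = 101.7 dB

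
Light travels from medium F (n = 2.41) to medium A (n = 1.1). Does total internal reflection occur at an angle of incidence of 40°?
θc = arcsin(n₂/n₁) = 27.16°; 40° > θc, so yes — total internal reflection.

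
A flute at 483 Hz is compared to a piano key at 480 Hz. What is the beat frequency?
3 Hz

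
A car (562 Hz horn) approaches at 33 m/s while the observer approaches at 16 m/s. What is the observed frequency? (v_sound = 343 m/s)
f_obs = f·(v + v_o)/(v − v_s) = 650.8 Hz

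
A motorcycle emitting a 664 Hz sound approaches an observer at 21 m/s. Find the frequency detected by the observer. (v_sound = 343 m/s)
f_obs = f·v/(v − v_s) = 707.3 Hz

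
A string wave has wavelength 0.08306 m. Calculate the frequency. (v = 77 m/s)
f = v/λ = 927 Hz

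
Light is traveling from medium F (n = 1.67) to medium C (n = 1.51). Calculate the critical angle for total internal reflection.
θc = arcsin(n₂/n₁) = 64.71°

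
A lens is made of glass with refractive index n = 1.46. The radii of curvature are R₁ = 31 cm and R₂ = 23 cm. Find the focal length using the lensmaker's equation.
1/f = (n − 1)(1/R₁ − 1/R₂) → f = -193.8 cm (diverging lens)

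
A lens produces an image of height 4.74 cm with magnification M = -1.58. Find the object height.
ho = |hi|/|M| = 3 cm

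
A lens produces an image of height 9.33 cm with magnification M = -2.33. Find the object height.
ho = |hi|/|M| = 4.004 cm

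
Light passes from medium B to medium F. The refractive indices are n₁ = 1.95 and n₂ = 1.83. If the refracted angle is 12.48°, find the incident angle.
sin θ₁ = (n₂/n₁)·sin θ₂ → θ₁ = 11.7°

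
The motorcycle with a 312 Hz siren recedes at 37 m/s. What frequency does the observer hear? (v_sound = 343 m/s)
f_obs = f·v/(v + v_s) = 281.6 Hz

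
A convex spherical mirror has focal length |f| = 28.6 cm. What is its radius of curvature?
R = 2|f| = 57.2 cm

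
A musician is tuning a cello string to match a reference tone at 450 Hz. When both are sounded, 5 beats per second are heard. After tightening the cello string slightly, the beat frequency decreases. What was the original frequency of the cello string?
445 Hz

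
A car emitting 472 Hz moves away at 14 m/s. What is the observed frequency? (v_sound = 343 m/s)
f_obs = f·v/(v + v_s) = 453.5 Hz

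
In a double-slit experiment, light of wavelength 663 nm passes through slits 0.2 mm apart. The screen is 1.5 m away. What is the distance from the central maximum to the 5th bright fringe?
y = mλL/d = 24.86 mm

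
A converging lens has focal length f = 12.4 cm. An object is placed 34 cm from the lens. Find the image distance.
1/di = 1/f − 1/do → di = 19.52 cm (real image)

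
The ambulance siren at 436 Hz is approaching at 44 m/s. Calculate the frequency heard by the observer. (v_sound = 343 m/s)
f_obs = f·v/(v − v_s) = 500.2 Hz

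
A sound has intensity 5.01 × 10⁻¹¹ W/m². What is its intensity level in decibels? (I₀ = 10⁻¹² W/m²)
β = 10·log₁₀(I/I₀) = 17 dB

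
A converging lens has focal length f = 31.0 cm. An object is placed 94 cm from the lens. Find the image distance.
1/di = 1/f − 1/do → di = 46.25 cm (real image)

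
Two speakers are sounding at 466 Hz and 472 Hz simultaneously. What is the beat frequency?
6 Hz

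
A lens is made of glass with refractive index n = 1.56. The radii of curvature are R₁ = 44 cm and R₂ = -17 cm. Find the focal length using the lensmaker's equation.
1/f = (n − 1)(1/R₁ − 1/R₂) → f = 21.9 cm (converging lens)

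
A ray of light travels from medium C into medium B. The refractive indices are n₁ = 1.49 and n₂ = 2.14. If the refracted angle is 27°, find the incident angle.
sin θ₁ = (n₂/n₁)·sin θ₂ → θ₁ = 40.7°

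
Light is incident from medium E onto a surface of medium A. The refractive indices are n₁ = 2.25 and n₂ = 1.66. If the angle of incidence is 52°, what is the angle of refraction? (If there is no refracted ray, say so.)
sin θ₂ = (n₁/n₂)·sin θ₁ = 1.068 > 1, so there is no refracted ray — the light undergoes total internal reflection.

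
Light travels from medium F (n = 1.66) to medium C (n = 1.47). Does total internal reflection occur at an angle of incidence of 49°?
θc = arcsin(n₂/n₁) = 62.32°; 49° < θc, so no — the ray refracts.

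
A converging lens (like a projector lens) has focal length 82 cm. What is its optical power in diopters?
P = 1/f = 1.22 D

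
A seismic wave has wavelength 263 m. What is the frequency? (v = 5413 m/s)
f = v/λ = 20.58 Hz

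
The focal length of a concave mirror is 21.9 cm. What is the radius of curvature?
R = 2|f| = 43.8 cm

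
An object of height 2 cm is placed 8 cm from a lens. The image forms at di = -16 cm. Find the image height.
hi = (-di/do) × ho = 4 cm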